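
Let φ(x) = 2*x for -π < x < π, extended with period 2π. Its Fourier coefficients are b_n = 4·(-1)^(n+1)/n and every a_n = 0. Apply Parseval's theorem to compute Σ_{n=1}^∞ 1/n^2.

Parseval: Σ b_n^2 = (1/π) ∫_{-π}^{π} φ(x)^2 dx = 8*pi**2/3.
Σ b_n^2 = Σ 16/n^2, so Σ 1/n^2 = (8*pi**2/3)/16 = pi**2/6.

pi**2/6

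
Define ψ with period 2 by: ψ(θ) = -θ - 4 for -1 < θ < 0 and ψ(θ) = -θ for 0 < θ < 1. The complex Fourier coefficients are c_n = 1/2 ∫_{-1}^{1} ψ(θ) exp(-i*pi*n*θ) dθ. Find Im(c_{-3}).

1/pi

Since ψ is real-valued, Im(c_{-3}) = -1/2 ∫_{-1}^{1} ψ(θ) sin(-3*pi*θ) dθ = b_{3}/2.
Split the integral at the breakpoints.
Integrating by parts (boundary term plus one more integral), an antiderivative of (-θ - 4) sin(-3*pi*θ) is -θ*cos(3*pi*θ)/(3*pi) + sin(3*pi*θ)/(9*pi**2) - 4*cos(3*pi*θ)/(3*pi); evaluating from -1 to 0: ∫_{-1}^{0} (-θ - 4) sin(-3*pi*θ) dθ = (-4/(3*pi)) - (1/pi) = -7/(3*pi).
Integrating by parts (boundary term plus one more integral), an antiderivative of (-θ) sin(-3*pi*θ) is -θ*cos(3*pi*θ)/(3*pi) + sin(3*pi*θ)/(9*pi**2); evaluating from 0 to 1: ∫_{0}^{1} (-θ) sin(-3*pi*θ) dθ = (1/(3*pi)) - (0) = 1/(3*pi).
So ∫_{-1}^{1} ψ(θ) sin(-3*pi*θ) dθ = -2/pi.
Hence Im(c_{-3}) = (-1/2)·(-2/pi) = 1/pi.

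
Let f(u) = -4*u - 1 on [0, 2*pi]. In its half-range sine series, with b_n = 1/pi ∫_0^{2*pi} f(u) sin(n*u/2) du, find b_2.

b_2 = 1/pi ∫_0^{2*pi} (-4*u - 1) sin(u) du.
Integrating by parts (boundary term plus one more integral), an antiderivative of (-4*u - 1) sin(u) is 4*u*cos(u) - 4*sin(u) + cos(u); evaluating from 0 to 2*pi: ∫_{0}^{2*pi} (-4*u - 1) sin(u) du = (1 + 8*pi) - (1) = 8*pi.
Hence b_2 = (1/pi)·(8*pi) = 8.

8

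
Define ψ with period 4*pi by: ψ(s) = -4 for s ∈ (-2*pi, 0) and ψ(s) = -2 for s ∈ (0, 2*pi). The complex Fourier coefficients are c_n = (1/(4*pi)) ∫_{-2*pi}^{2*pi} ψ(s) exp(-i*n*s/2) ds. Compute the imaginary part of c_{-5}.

2/(5*pi)

Since ψ is real-valued, Im(c_{-5}) = -(1/(4*pi)) ∫_{-2*pi}^{2*pi} ψ(s) sin(-5*s/2) ds = b_{5}/2.
Split the integral at the breakpoints.
Directly, an antiderivative of (-4) sin(-5*s/2) is -8*cos(5*s/2)/5; evaluating from -2*pi to 0: ∫_{-2*pi}^{0} (-4) sin(-5*s/2) ds = (-8/5) - (8/5) = -16/5.
Directly, an antiderivative of (-2) sin(-5*s/2) is -4*cos(5*s/2)/5; evaluating from 0 to 2*pi: ∫_{0}^{2*pi} (-2) sin(-5*s/2) ds = (4/5) - (-4/5) = 8/5.
So ∫_{-2*pi}^{2*pi} ψ(s) sin(-5*s/2) ds = -8/5.
Hence Im(c_{-5}) = (-1/(4*pi))·(-8/5) = 2/(5*pi).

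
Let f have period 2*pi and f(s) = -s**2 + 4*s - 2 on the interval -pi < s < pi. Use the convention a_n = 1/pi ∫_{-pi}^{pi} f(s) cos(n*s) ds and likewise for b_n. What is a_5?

4/25

a_5 = 1/pi ∫_{-pi}^{pi} f(s) cos(5*s) ds.
Integrating by parts twice (tabular method), an antiderivative of (-s**2 + 4*s - 2) cos(5*s) is -s**2*sin(5*s)/5 + 4*s*sin(5*s)/5 - 2*s*cos(5*s)/25 - 48*sin(5*s)/125 + 4*cos(5*s)/25; evaluating from -pi to pi: ∫_{-pi}^{pi} (-s**2 + 4*s - 2) cos(5*s) ds = (-4/25 + 2*pi/25) - (-2*pi/25 - 4/25) = 4*pi/25.
Hence a_5 = (1/pi)·(4*pi/25) = 4/25.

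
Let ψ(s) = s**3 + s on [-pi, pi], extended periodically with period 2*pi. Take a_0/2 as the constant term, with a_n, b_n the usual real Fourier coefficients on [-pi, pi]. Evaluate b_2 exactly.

1/2 - pi**2

b_2 = 1/pi ∫_{-pi}^{pi} ψ(s) sin(2*s) ds.
ψ is odd and sin(2*s) is odd, so the integrand is even and b_2 = 2/pi ∫_0^{pi} ψ(s) sin(2*s) ds.
Integrating by parts three times (tabular method), an antiderivative of (s**3 + s) sin(2*s) is -s**3*cos(2*s)/2 + 3*s**2*sin(2*s)/4 + s*cos(2*s)/4 - sin(2*s)/8; evaluating from 0 to pi: ∫_{0}^{pi} (s**3 + s) sin(2*s) ds = (-pi**3/2 + pi/4) - (0) = -pi**3/2 + pi/4.
Hence b_2 = (2/pi)·(-pi**3/2 + pi/4) = 1/2 - pi**2.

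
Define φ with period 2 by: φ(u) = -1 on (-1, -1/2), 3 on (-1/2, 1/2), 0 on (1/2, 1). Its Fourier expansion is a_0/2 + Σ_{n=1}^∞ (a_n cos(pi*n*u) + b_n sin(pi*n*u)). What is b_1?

b_1 = ∫_{-1}^{1} φ(u) sin(pi*u) du.
Split the integral at the breakpoints.
Directly, an antiderivative of (-1) sin(pi*u) is cos(pi*u)/pi; evaluating from -1 to -1/2: ∫_{-1}^{-1/2} (-1) sin(pi*u) du = (0) - (-1/pi) = 1/pi.
Directly, an antiderivative of (3) sin(pi*u) is -3*cos(pi*u)/pi; evaluating from -1/2 to 1/2: ∫_{-1/2}^{1/2} (3) sin(pi*u) du = (0) - (0) = 0.
∫_{1/2}^{1} (0) sin(pi*u) du = 0.
Summing the pieces gives b_1 = 1/pi.

1/pi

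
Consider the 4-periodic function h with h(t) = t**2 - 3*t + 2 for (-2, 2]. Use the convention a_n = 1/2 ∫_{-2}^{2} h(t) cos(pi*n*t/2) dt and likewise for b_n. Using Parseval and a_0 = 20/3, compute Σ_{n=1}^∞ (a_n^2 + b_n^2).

1208/45

Parseval: a_0^2/2 + Σ_{n≥1} (a_n^2+b_n^2) = 1/2 ∫_{-2}^{2} h(t)^2 dt = 736/15.
Subtract a_0^2/2 = 200/9: Σ (a_n^2+b_n^2) = 1208/45.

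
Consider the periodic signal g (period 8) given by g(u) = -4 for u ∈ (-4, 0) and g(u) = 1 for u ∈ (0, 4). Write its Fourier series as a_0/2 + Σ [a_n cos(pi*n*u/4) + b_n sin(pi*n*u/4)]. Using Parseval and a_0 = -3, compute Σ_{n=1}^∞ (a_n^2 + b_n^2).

25/2

Parseval: a_0^2/2 + Σ_{n≥1} (a_n^2+b_n^2) = 1/4 ∫_{-4}^{4} g(u)^2 du = 17.
Subtract a_0^2/2 = 9/2: Σ (a_n^2+b_n^2) = 25/2.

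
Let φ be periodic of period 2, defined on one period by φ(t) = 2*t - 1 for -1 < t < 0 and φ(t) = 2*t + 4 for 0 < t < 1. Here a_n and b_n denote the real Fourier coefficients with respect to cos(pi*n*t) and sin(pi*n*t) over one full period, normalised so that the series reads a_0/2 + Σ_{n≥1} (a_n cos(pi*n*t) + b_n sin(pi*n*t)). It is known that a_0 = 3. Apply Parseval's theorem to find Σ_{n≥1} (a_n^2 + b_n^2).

Parseval: a_0^2/2 + Σ_{n≥1} (a_n^2+b_n^2) = ∫_{-1}^{1} φ(t)^2 dt = 89/3.
Subtract a_0^2/2 = 9/2: Σ (a_n^2+b_n^2) = 151/6.

151/6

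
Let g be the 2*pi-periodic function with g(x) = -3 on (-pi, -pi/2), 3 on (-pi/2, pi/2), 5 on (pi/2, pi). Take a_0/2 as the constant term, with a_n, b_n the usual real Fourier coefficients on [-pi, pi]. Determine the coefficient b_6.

-8/(3*pi)

b_6 = 1/pi ∫_{-pi}^{pi} g(x) sin(6*x) dx.
Split the integral at the breakpoints.
Directly, an antiderivative of (-3) sin(6*x) is cos(6*x)/2; evaluating from -pi to -pi/2: ∫_{-pi}^{-pi/2} (-3) sin(6*x) dx = (-1/2) - (1/2) = -1.
Directly, an antiderivative of (3) sin(6*x) is -cos(6*x)/2; evaluating from -pi/2 to pi/2: ∫_{-pi/2}^{pi/2} (3) sin(6*x) dx = (1/2) - (1/2) = 0.
Directly, an antiderivative of (5) sin(6*x) is -5*cos(6*x)/6; evaluating from pi/2 to pi: ∫_{pi/2}^{pi} (5) sin(6*x) dx = (-5/6) - (5/6) = -5/3.
Summing the pieces and multiplying by (1/pi) gives b_6 = -8/(3*pi).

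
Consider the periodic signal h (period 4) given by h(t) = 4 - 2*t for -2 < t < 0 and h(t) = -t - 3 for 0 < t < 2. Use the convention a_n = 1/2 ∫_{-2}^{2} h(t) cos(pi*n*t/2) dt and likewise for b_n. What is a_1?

a_1 = 1/2 ∫_{-2}^{2} h(t) cos(pi*t/2) dt.
Split the integral at the breakpoints.
Integrating by parts (boundary term plus one more integral), an antiderivative of (4 - 2*t) cos(pi*t/2) is -4*t*sin(pi*t/2)/pi + 8*sin(pi*t/2)/pi - 8*cos(pi*t/2)/pi**2; evaluating from -2 to 0: ∫_{-2}^{0} (4 - 2*t) cos(pi*t/2) dt = (-8/pi**2) - (8/pi**2) = -16/pi**2.
Integrating by parts (boundary term plus one more integral), an antiderivative of (-t - 3) cos(pi*t/2) is -2*t*sin(pi*t/2)/pi - 6*sin(pi*t/2)/pi - 4*cos(pi*t/2)/pi**2; evaluating from 0 to 2: ∫_{0}^{2} (-t - 3) cos(pi*t/2) dt = (4/pi**2) - (-4/pi**2) = 8/pi**2.
Summing the pieces and multiplying by (1/2) gives a_1 = -4/pi**2.

-4/pi**2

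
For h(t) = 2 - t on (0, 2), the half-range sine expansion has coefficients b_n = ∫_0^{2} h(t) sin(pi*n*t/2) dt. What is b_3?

4/(3*pi)

b_3 = ∫_0^{2} (2 - t) sin(3*pi*t/2) dt.
Integrating by parts (boundary term plus one more integral), an antiderivative of (2 - t) sin(3*pi*t/2) is 2*t*cos(3*pi*t/2)/(3*pi) - 4*sin(3*pi*t/2)/(9*pi**2) - 4*cos(3*pi*t/2)/(3*pi); evaluating from 0 to 2: ∫_{0}^{2} (2 - t) sin(3*pi*t/2) dt = (0) - (-4/(3*pi)) = 4/(3*pi).
Hence b_3 = 4/(3*pi).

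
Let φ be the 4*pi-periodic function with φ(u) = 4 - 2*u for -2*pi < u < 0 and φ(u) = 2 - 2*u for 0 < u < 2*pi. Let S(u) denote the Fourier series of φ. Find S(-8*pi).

3

u = -8*pi differs from u = 0 by -2 full period(s), and the series is 4*pi-periodic.
At u = 0 the one-sided limits are φ(0^-) = 4 and φ(0^+) = 2.
By Dirichlet's theorem the series converges to their average, [(4) + (2)]/2 = 3.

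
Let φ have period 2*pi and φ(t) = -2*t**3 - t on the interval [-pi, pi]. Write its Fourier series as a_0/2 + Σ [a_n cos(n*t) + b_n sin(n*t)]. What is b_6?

b_6 = 1/pi ∫_{-pi}^{pi} φ(t) sin(6*t) dt.
φ is odd and sin(6*t) is odd, so the integrand is even and b_6 = 2/pi ∫_0^{pi} φ(t) sin(6*t) dt.
Integrating by parts three times (tabular method), an antiderivative of (-2*t**3 - t) sin(6*t) is t**3*cos(6*t)/3 - t**2*sin(6*t)/6 + t*cos(6*t)/9 - sin(6*t)/54; evaluating from 0 to pi: ∫_{0}^{pi} (-2*t**3 - t) sin(6*t) dt = (pi/9 + pi**3/3) - (0) = pi/9 + pi**3/3.
Hence b_6 = (2/pi)·(pi/9 + pi**3/3) = 2/9 + 2*pi**2/3.

2/9 + 2*pi**2/3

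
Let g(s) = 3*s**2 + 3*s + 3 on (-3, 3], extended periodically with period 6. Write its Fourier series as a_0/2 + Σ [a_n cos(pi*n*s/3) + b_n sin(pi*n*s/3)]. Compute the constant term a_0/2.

a_0 = 1/3 ∫_{-3}^{3} g(s) ds = 1/3 · (72) = 24.
So the constant term a_0/2 = 12.

12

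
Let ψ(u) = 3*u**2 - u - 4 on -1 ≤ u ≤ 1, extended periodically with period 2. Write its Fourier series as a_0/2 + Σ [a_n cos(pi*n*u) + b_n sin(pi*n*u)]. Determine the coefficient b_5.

-2/(5*pi)

b_5 = ∫_{-1}^{1} ψ(u) sin(5*pi*u) du.
Integrating by parts twice (tabular method), an antiderivative of (3*u**2 - u - 4) sin(5*pi*u) is -3*u**2*cos(5*pi*u)/(5*pi) + 6*u*sin(5*pi*u)/(25*pi**2) + u*cos(5*pi*u)/(5*pi) - sin(5*pi*u)/(25*pi**2) + 6*cos(5*pi*u)/(125*pi**3) + 4*cos(5*pi*u)/(5*pi); evaluating from -1 to 1: ∫_{-1}^{1} (3*u**2 - u - 4) sin(5*pi*u) du = (2*(-25*pi**2 - 3)/(125*pi**3)) - (-6/(125*pi**3)) = -2/(5*pi).
Hence b_5 = -2/(5*pi).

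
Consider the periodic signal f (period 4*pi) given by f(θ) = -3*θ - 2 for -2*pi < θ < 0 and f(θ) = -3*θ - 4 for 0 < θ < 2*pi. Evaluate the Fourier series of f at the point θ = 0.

-3

At θ = 0 the one-sided limits are f(0^-) = -2 and f(0^+) = -4.
By Dirichlet's theorem the series converges to their average, [(-2) + (-4)]/2 = -3.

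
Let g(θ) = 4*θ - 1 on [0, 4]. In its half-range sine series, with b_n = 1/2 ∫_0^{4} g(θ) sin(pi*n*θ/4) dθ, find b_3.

b_3 = 1/2 ∫_0^{4} (4*θ - 1) sin(3*pi*θ/4) dθ.
Integrating by parts (boundary term plus one more integral), an antiderivative of (4*θ - 1) sin(3*pi*θ/4) is -16*θ*cos(3*pi*θ/4)/(3*pi) + 64*sin(3*pi*θ/4)/(9*pi**2) + 4*cos(3*pi*θ/4)/(3*pi); evaluating from 0 to 4: ∫_{0}^{4} (4*θ - 1) sin(3*pi*θ/4) dθ = (20/pi) - (4/(3*pi)) = 56/(3*pi).
Hence b_3 = (1/2)·(56/(3*pi)) = 28/(3*pi).

28/(3*pi)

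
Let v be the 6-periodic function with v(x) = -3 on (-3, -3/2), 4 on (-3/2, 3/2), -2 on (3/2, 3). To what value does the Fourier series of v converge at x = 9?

-5/2

x = 9 differs from x = -3 by 2 full period(s), and the series is 6-periodic.
At x = -3 the one-sided limits are v(-3^-) = -2 and v(-3^+) = -3.
By Dirichlet's theorem the series converges to their average, [(-2) + (-3)]/2 = -5/2.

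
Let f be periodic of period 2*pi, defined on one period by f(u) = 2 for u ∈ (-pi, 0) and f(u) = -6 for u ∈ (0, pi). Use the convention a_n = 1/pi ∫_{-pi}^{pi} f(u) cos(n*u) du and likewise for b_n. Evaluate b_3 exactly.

-16/(3*pi)

b_3 = 1/pi ∫_{-pi}^{pi} f(u) sin(3*u) du.
Split the integral at the breakpoints.
Directly, an antiderivative of (2) sin(3*u) is -2*cos(3*u)/3; evaluating from -pi to 0: ∫_{-pi}^{0} (2) sin(3*u) du = (-2/3) - (2/3) = -4/3.
Directly, an antiderivative of (-6) sin(3*u) is 2*cos(3*u); evaluating from 0 to pi: ∫_{0}^{pi} (-6) sin(3*u) du = (-2) - (2) = -4.
Summing the pieces and multiplying by (1/pi) gives b_3 = -16/(3*pi).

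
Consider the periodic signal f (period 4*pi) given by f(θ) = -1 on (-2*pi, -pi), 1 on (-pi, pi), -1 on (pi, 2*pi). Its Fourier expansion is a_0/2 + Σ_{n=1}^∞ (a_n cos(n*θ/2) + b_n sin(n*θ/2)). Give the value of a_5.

4/(5*pi)

a_5 = (1/(2*pi)) ∫_{-2*pi}^{2*pi} f(θ) cos(5*θ/2) dθ.
f is even and cos(5*θ/2) is even, so the integrand is even and a_5 = 1/pi ∫_0^{2*pi} f(θ) cos(5*θ/2) dθ.
Split the integral at the breakpoints.
Directly, an antiderivative of (1) cos(5*θ/2) is 2*sin(5*θ/2)/5; evaluating from 0 to pi: ∫_{0}^{pi} (1) cos(5*θ/2) dθ = (2/5) - (0) = 2/5.
Directly, an antiderivative of (-1) cos(5*θ/2) is -2*sin(5*θ/2)/5; evaluating from pi to 2*pi: ∫_{pi}^{2*pi} (-1) cos(5*θ/2) dθ = (0) - (-2/5) = 2/5.
Summing the pieces and multiplying by (1/pi) gives a_5 = 4/(5*pi).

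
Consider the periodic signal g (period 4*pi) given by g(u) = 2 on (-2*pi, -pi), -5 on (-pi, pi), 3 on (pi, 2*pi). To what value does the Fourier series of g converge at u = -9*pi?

u = -9*pi differs from u = -pi by -2 full period(s), and the series is 4*pi-periodic.
At u = -pi the one-sided limits are g(-pi^-) = 2 and g(-pi^+) = -5.
By Dirichlet's theorem the series converges to their average, [(2) + (-5)]/2 = -3/2.

-3/2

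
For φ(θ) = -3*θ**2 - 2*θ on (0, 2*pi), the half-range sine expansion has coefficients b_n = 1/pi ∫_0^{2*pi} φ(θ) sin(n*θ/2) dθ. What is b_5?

8*(-75*pi**2 - 25*pi + 12)/(125*pi)

b_5 = 1/pi ∫_0^{2*pi} (-3*θ**2 - 2*θ) sin(5*θ/2) dθ.
Integrating by parts twice (tabular method), an antiderivative of (-3*θ**2 - 2*θ) sin(5*θ/2) is 6*θ**2*cos(5*θ/2)/5 - 24*θ*sin(5*θ/2)/25 + 4*θ*cos(5*θ/2)/5 - 8*sin(5*θ/2)/25 - 48*cos(5*θ/2)/125; evaluating from 0 to 2*pi: ∫_{0}^{2*pi} (-3*θ**2 - 2*θ) sin(5*θ/2) dθ = (-24*pi**2/5 - 8*pi/5 + 48/125) - (-48/125) = -24*pi**2/5 - 8*pi/5 + 96/125.
Hence b_5 = (1/pi)·(-24*pi**2/5 - 8*pi/5 + 96/125) = 8*(-75*pi**2 - 25*pi + 12)/(125*pi).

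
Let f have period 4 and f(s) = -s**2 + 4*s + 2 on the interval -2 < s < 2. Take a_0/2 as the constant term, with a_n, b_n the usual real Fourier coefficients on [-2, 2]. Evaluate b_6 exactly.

b_6 = 1/2 ∫_{-2}^{2} f(s) sin(3*pi*s) ds.
Integrating by parts twice (tabular method), an antiderivative of (-s**2 + 4*s + 2) sin(3*pi*s) is s**2*cos(3*pi*s)/(3*pi) - 2*s*sin(3*pi*s)/(9*pi**2) - 4*s*cos(3*pi*s)/(3*pi) + 4*sin(3*pi*s)/(9*pi**2) - 2*cos(3*pi*s)/(3*pi) - 2*cos(3*pi*s)/(27*pi**3); evaluating from -2 to 2: ∫_{-2}^{2} (-s**2 + 4*s + 2) sin(3*pi*s) ds = (-2/pi - 2/(27*pi**3)) - (2*(-1 + 45*pi**2)/(27*pi**3)) = -16/(3*pi).
Hence b_6 = (1/2)·(-16/(3*pi)) = -8/(3*pi).

-8/(3*pi)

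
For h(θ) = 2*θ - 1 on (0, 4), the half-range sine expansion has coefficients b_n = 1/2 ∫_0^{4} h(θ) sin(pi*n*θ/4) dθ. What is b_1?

b_1 = 1/2 ∫_0^{4} (2*θ - 1) sin(pi*θ/4) dθ.
Integrating by parts (boundary term plus one more integral), an antiderivative of (2*θ - 1) sin(pi*θ/4) is -8*θ*cos(pi*θ/4)/pi + 32*sin(pi*θ/4)/pi**2 + 4*cos(pi*θ/4)/pi; evaluating from 0 to 4: ∫_{0}^{4} (2*θ - 1) sin(pi*θ/4) dθ = (28/pi) - (4/pi) = 24/pi.
Hence b_1 = (1/2)·(24/pi) = 12/pi.

12/pi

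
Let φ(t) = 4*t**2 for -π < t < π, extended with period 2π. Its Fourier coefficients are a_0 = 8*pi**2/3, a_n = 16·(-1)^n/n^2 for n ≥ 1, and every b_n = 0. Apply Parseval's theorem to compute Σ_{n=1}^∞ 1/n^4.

Parseval: a_0^2/2 + Σ a_n^2 = (1/π) ∫_{-π}^{π} φ(t)^2 dt = 32*pi**4/5.
Subtract a_0^2/2 = 32*pi**4/9: Σ a_n^2 = 128*pi**4/45.
Since a_n^2 = 256/n^4, Σ 1/n^4 = pi**4/90.

pi**4/90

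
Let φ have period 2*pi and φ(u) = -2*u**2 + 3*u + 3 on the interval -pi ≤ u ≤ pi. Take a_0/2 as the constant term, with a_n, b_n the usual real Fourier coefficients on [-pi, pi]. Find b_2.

-3

b_2 = 1/pi ∫_{-pi}^{pi} φ(u) sin(2*u) du.
Integrating by parts twice (tabular method), an antiderivative of (-2*u**2 + 3*u + 3) sin(2*u) is u**2*cos(2*u) - u*sin(2*u) - 3*u*cos(2*u)/2 + 3*sin(2*u)/4 - 2*cos(2*u); evaluating from -pi to pi: ∫_{-pi}^{pi} (-2*u**2 + 3*u + 3) sin(2*u) du = (-3*pi/2 - 2 + pi**2) - (-2 + 3*pi/2 + pi**2) = -3*pi.
Hence b_2 = (1/pi)·(-3*pi) = -3.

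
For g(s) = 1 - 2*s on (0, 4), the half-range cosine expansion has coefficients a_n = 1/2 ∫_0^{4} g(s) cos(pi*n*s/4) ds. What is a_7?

a_7 = 1/2 ∫_0^{4} (1 - 2*s) cos(7*pi*s/4) ds.
Integrating by parts (boundary term plus one more integral), an antiderivative of (1 - 2*s) cos(7*pi*s/4) is -8*s*sin(7*pi*s/4)/(7*pi) + 4*sin(7*pi*s/4)/(7*pi) - 32*cos(7*pi*s/4)/(49*pi**2); evaluating from 0 to 4: ∫_{0}^{4} (1 - 2*s) cos(7*pi*s/4) ds = (32/(49*pi**2)) - (-32/(49*pi**2)) = 64/(49*pi**2).
Hence a_7 = (1/2)·(64/(49*pi**2)) = 32/(49*pi**2).

32/(49*pi**2)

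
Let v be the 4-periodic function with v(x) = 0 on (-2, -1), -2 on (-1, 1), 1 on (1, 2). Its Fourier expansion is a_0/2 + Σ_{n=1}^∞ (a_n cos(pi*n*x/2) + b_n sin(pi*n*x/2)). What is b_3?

b_3 = 1/2 ∫_{-2}^{2} v(x) sin(3*pi*x/2) dx.
Split the integral at the breakpoints.
∫_{-2}^{-1} (0) sin(3*pi*x/2) dx = 0.
Directly, an antiderivative of (-2) sin(3*pi*x/2) is 4*cos(3*pi*x/2)/(3*pi); evaluating from -1 to 1: ∫_{-1}^{1} (-2) sin(3*pi*x/2) dx = (0) - (0) = 0.
Directly, an antiderivative of (1) sin(3*pi*x/2) is -2*cos(3*pi*x/2)/(3*pi); evaluating from 1 to 2: ∫_{1}^{2} (1) sin(3*pi*x/2) dx = (2/(3*pi)) - (0) = 2/(3*pi).
Summing the pieces and multiplying by (1/2) gives b_3 = 1/(3*pi).

1/(3*pi)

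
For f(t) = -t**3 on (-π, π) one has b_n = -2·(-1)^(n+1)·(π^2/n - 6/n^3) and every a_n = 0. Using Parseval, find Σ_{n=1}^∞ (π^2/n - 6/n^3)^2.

pi**6/14

Parseval: Σ b_n^2 = (1/π) ∫_{-π}^{π} f(t)^2 dt = 2*pi**6/7.
b_n^2 = 4·(π^2/n - 6/n^3)^2, so the sum equals (2*pi**6/7)/4 = pi**6/14.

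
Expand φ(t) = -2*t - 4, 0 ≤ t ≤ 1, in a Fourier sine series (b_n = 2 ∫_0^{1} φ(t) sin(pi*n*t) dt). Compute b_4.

b_4 = 2 ∫_0^{1} (-2*t - 4) sin(4*pi*t) dt.
Integrating by parts (boundary term plus one more integral), an antiderivative of (-2*t - 4) sin(4*pi*t) is t*cos(4*pi*t)/(2*pi) - sin(4*pi*t)/(8*pi**2) + cos(4*pi*t)/pi; evaluating from 0 to 1: ∫_{0}^{1} (-2*t - 4) sin(4*pi*t) dt = (3/(2*pi)) - (1/pi) = 1/(2*pi).
Hence b_4 = 2·(1/(2*pi)) = 1/pi.

1/pi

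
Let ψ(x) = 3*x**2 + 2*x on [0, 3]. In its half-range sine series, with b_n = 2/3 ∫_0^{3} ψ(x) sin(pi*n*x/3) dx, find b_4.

-33/(2*pi)

b_4 = 2/3 ∫_0^{3} (3*x**2 + 2*x) sin(4*pi*x/3) dx.
Integrating by parts twice (tabular method), an antiderivative of (3*x**2 + 2*x) sin(4*pi*x/3) is -9*x**2*cos(4*pi*x/3)/(4*pi) + 27*x*sin(4*pi*x/3)/(8*pi**2) - 3*x*cos(4*pi*x/3)/(2*pi) + 9*sin(4*pi*x/3)/(8*pi**2) + 81*cos(4*pi*x/3)/(32*pi**3); evaluating from 0 to 3: ∫_{0}^{3} (3*x**2 + 2*x) sin(4*pi*x/3) dx = (9*(9 - 88*pi**2)/(32*pi**3)) - (81/(32*pi**3)) = -99/(4*pi).
Hence b_4 = (2/3)·(-99/(4*pi)) = -33/(2*pi).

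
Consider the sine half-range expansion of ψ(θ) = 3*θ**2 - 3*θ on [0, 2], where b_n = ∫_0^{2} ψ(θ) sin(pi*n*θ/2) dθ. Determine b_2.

-6/pi

b_2 = ∫_0^{2} (3*θ**2 - 3*θ) sin(pi*θ) dθ.
Integrating by parts twice (tabular method), an antiderivative of (3*θ**2 - 3*θ) sin(pi*θ) is -3*θ**2*cos(pi*θ)/pi + 6*θ*sin(pi*θ)/pi**2 + 3*θ*cos(pi*θ)/pi - 3*sin(pi*θ)/pi**2 + 6*cos(pi*θ)/pi**3; evaluating from 0 to 2: ∫_{0}^{2} (3*θ**2 - 3*θ) sin(pi*θ) dθ = (-6/pi + 6/pi**3) - (6/pi**3) = -6/pi.
Hence b_2 = -6/pi.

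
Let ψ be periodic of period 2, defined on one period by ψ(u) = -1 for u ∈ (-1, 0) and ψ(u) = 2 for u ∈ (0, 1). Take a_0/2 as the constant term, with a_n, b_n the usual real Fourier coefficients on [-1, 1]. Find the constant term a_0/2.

1/2

a_0 = ∫_{-1}^{1} ψ(u) du = 1.
So the constant term a_0/2 = 1/2.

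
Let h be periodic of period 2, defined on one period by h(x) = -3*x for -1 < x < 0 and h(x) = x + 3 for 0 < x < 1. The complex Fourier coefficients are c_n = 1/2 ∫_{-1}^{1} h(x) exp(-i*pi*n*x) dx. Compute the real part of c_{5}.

Since h is real-valued, Re(c_{5}) = 1/2 ∫_{-1}^{1} h(x) cos(5*pi*x) dx = a_{5}/2.
Split the integral at the breakpoints.
Integrating by parts (boundary term plus one more integral), an antiderivative of (-3*x) cos(5*pi*x) is -3*x*sin(5*pi*x)/(5*pi) - 3*cos(5*pi*x)/(25*pi**2); evaluating from -1 to 0: ∫_{-1}^{0} (-3*x) cos(5*pi*x) dx = (-3/(25*pi**2)) - (3/(25*pi**2)) = -6/(25*pi**2).
Integrating by parts (boundary term plus one more integral), an antiderivative of (x + 3) cos(5*pi*x) is x*sin(5*pi*x)/(5*pi) + 3*sin(5*pi*x)/(5*pi) + cos(5*pi*x)/(25*pi**2); evaluating from 0 to 1: ∫_{0}^{1} (x + 3) cos(5*pi*x) dx = (-1/(25*pi**2)) - (1/(25*pi**2)) = -2/(25*pi**2).
So ∫_{-1}^{1} h(x) cos(5*pi*x) dx = -8/(25*pi**2).
Hence Re(c_{5}) = (1/2)·(-8/(25*pi**2)) = -4/(25*pi**2).

-4/(25*pi**2)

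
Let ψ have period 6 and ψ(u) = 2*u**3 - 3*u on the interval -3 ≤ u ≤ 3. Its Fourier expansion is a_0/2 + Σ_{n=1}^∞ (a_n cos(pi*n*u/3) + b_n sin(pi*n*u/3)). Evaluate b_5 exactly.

b_5 = 1/3 ∫_{-3}^{3} ψ(u) sin(5*pi*u/3) du.
ψ is odd and sin(5*pi*u/3) is odd, so the integrand is even and b_5 = 2/3 ∫_0^{3} ψ(u) sin(5*pi*u/3) du.
Integrating by parts three times (tabular method), an antiderivative of (2*u**3 - 3*u) sin(5*pi*u/3) is -6*u**3*cos(5*pi*u/3)/(5*pi) + 54*u**2*sin(5*pi*u/3)/(25*pi**2) + 324*u*cos(5*pi*u/3)/(125*pi**3) + 9*u*cos(5*pi*u/3)/(5*pi) - 27*sin(5*pi*u/3)/(25*pi**2) - 972*sin(5*pi*u/3)/(625*pi**4); evaluating from 0 to 3: ∫_{0}^{3} (2*u**3 - 3*u) sin(5*pi*u/3) du = (-972/(125*pi**3) + 27/pi) - (0) = -972/(125*pi**3) + 27/pi.
Hence b_5 = (2/3)·(-972/(125*pi**3) + 27/pi) = -648/(125*pi**3) + 18/pi.

-648/(125*pi**3) + 18/pi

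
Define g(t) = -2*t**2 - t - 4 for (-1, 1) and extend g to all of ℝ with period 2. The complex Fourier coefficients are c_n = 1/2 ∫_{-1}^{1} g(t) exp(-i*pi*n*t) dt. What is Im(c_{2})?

-1/(2*pi)

Since g is real-valued, Im(c_{2}) = -1/2 ∫_{-1}^{1} g(t) sin(2*pi*t) dt = -b_{2}/2.
Integrating by parts twice (tabular method), an antiderivative of (-2*t**2 - t - 4) sin(2*pi*t) is t**2*cos(2*pi*t)/pi - t*sin(2*pi*t)/pi**2 + t*cos(2*pi*t)/(2*pi) - sin(2*pi*t)/(4*pi**2) - cos(2*pi*t)/(2*pi**3) + 2*cos(2*pi*t)/pi; evaluating from -1 to 1: ∫_{-1}^{1} (-2*t**2 - t - 4) sin(2*pi*t) dt = ((-1 + 7*pi**2)/(2*pi**3)) - ((-1 + 5*pi**2)/(2*pi**3)) = 1/pi.
Hence Im(c_{2}) = (-1/2)·(1/pi) = -1/(2*pi).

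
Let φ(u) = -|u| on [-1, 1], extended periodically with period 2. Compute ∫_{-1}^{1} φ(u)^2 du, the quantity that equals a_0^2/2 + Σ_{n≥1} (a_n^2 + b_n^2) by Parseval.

∫_{-1}^{1} φ(u)^2 du = 2/3.

2/3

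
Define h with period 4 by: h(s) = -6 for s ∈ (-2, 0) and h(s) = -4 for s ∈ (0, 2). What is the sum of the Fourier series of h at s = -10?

-5

s = -10 differs from s = -2 by -2 full period(s), and the series is 4-periodic.
At s = -2 the one-sided limits are h(-2^-) = -4 and h(-2^+) = -6.
By Dirichlet's theorem the series converges to their average, [(-4) + (-6)]/2 = -5.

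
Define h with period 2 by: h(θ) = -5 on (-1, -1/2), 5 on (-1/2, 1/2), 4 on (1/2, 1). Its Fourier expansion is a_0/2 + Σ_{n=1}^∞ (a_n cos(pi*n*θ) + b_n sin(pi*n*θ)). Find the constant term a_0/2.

a_0 = ∫_{-1}^{1} h(θ) dθ = 9/2.
So the constant term a_0/2 = 9/4.

9/4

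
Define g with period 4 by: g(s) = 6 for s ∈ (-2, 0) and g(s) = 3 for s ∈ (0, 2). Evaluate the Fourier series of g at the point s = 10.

9/2

s = 10 differs from s = 2 by 2 full period(s), and the series is 4-periodic.
At s = 2 the one-sided limits are g(2^-) = 3 and g(2^+) = 6.
By Dirichlet's theorem the series converges to their average, [(3) + (6)]/2 = 9/2.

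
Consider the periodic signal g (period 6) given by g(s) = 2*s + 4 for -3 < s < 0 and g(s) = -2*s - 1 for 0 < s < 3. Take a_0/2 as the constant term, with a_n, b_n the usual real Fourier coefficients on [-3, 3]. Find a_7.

24/(49*pi**2)

a_7 = 1/3 ∫_{-3}^{3} g(s) cos(7*pi*s/3) ds.
Split the integral at the breakpoints.
Integrating by parts (boundary term plus one more integral), an antiderivative of (2*s + 4) cos(7*pi*s/3) is 6*s*sin(7*pi*s/3)/(7*pi) + 12*sin(7*pi*s/3)/(7*pi) + 18*cos(7*pi*s/3)/(49*pi**2); evaluating from -3 to 0: ∫_{-3}^{0} (2*s + 4) cos(7*pi*s/3) ds = (18/(49*pi**2)) - (-18/(49*pi**2)) = 36/(49*pi**2).
Integrating by parts (boundary term plus one more integral), an antiderivative of (-2*s - 1) cos(7*pi*s/3) is -6*s*sin(7*pi*s/3)/(7*pi) - 3*sin(7*pi*s/3)/(7*pi) - 18*cos(7*pi*s/3)/(49*pi**2); evaluating from 0 to 3: ∫_{0}^{3} (-2*s - 1) cos(7*pi*s/3) ds = (18/(49*pi**2)) - (-18/(49*pi**2)) = 36/(49*pi**2).
Summing the pieces and multiplying by (1/3) gives a_7 = 24/(49*pi**2).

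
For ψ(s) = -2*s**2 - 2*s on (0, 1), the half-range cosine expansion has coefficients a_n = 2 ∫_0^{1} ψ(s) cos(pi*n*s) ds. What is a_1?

a_1 = 2 ∫_0^{1} (-2*s**2 - 2*s) cos(pi*s) ds.
Integrating by parts twice (tabular method), an antiderivative of (-2*s**2 - 2*s) cos(pi*s) is -2*s**2*sin(pi*s)/pi - 2*s*sin(pi*s)/pi - 4*s*cos(pi*s)/pi**2 + 4*sin(pi*s)/pi**3 - 2*cos(pi*s)/pi**2; evaluating from 0 to 1: ∫_{0}^{1} (-2*s**2 - 2*s) cos(pi*s) ds = (6/pi**2) - (-2/pi**2) = 8/pi**2.
Hence a_1 = 2·(8/pi**2) = 16/pi**2.

16/pi**2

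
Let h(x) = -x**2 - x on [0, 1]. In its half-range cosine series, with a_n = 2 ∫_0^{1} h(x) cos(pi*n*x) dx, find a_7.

a_7 = 2 ∫_0^{1} (-x**2 - x) cos(7*pi*x) dx.
Integrating by parts twice (tabular method), an antiderivative of (-x**2 - x) cos(7*pi*x) is -x**2*sin(7*pi*x)/(7*pi) - x*sin(7*pi*x)/(7*pi) - 2*x*cos(7*pi*x)/(49*pi**2) + 2*sin(7*pi*x)/(343*pi**3) - cos(7*pi*x)/(49*pi**2); evaluating from 0 to 1: ∫_{0}^{1} (-x**2 - x) cos(7*pi*x) dx = (3/(49*pi**2)) - (-1/(49*pi**2)) = 4/(49*pi**2).
Hence a_7 = 2·(4/(49*pi**2)) = 8/(49*pi**2).

8/(49*pi**2)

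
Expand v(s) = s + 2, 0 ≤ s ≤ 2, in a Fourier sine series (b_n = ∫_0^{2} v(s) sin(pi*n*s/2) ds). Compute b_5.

b_5 = ∫_0^{2} (s + 2) sin(5*pi*s/2) ds.
Integrating by parts (boundary term plus one more integral), an antiderivative of (s + 2) sin(5*pi*s/2) is -2*s*cos(5*pi*s/2)/(5*pi) + 4*sin(5*pi*s/2)/(25*pi**2) - 4*cos(5*pi*s/2)/(5*pi); evaluating from 0 to 2: ∫_{0}^{2} (s + 2) sin(5*pi*s/2) ds = (8/(5*pi)) - (-4/(5*pi)) = 12/(5*pi).
Hence b_5 = 12/(5*pi).

12/(5*pi)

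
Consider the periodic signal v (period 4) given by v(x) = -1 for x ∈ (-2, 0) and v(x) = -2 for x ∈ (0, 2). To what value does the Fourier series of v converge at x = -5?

-1

x = -5 differs from x = -1 by -1 full period(s), and the series is 4-periodic.
v is continuous at x = -1 with value -1, so the series converges to -1 there.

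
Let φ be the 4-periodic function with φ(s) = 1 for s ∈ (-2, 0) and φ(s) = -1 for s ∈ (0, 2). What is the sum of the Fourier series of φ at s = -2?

0

At s = -2 the one-sided limits are φ(-2^-) = -1 and φ(-2^+) = 1.
By Dirichlet's theorem the series converges to their average, [(-1) + (1)]/2 = 0.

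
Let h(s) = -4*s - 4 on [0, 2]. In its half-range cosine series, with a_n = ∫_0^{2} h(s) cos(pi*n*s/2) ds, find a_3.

32/(9*pi**2)

a_3 = ∫_0^{2} (-4*s - 4) cos(3*pi*s/2) ds.
Integrating by parts (boundary term plus one more integral), an antiderivative of (-4*s - 4) cos(3*pi*s/2) is -8*s*sin(3*pi*s/2)/(3*pi) - 8*sin(3*pi*s/2)/(3*pi) - 16*cos(3*pi*s/2)/(9*pi**2); evaluating from 0 to 2: ∫_{0}^{2} (-4*s - 4) cos(3*pi*s/2) ds = (16/(9*pi**2)) - (-16/(9*pi**2)) = 32/(9*pi**2).
Hence a_3 = 32/(9*pi**2).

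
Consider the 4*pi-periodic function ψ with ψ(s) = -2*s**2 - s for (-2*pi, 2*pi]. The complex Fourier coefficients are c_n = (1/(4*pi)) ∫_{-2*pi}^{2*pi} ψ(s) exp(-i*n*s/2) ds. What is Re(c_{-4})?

Since ψ is real-valued, Re(c_{-4}) = (1/(4*pi)) ∫_{-2*pi}^{2*pi} ψ(s) cos(-2*s) ds = a_{4}/2.
Integrating by parts twice (tabular method), an antiderivative of (-2*s**2 - s) cos(-2*s) is -s**2*sin(2*s) - s*sin(2*s)/2 - s*cos(2*s) + sin(2*s)/2 - cos(2*s)/4; evaluating from -2*pi to 2*pi: ∫_{-2*pi}^{2*pi} (-2*s**2 - s) cos(-2*s) ds = (-2*pi - 1/4) - (-1/4 + 2*pi) = -4*pi.
Hence Re(c_{-4}) = (1/(4*pi))·(-4*pi) = -1.

-1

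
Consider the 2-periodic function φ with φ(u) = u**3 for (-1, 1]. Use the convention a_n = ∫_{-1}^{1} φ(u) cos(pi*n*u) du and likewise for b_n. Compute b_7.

2*(-6 + 49*pi**2)/(343*pi**3)

b_7 = ∫_{-1}^{1} φ(u) sin(7*pi*u) du.
φ is odd and sin(7*pi*u) is odd, so the integrand is even and b_7 = 2 ∫_0^{1} φ(u) sin(7*pi*u) du.
Integrating by parts three times (tabular method), an antiderivative of (u**3) sin(7*pi*u) is -u**3*cos(7*pi*u)/(7*pi) + 3*u**2*sin(7*pi*u)/(49*pi**2) + 6*u*cos(7*pi*u)/(343*pi**3) - 6*sin(7*pi*u)/(2401*pi**4); evaluating from 0 to 1: ∫_{0}^{1} (u**3) sin(7*pi*u) du = ((-6 + 49*pi**2)/(343*pi**3)) - (0) = (-6 + 49*pi**2)/(343*pi**3).
Hence b_7 = 2·((-6 + 49*pi**2)/(343*pi**3)) = 2*(-6 + 49*pi**2)/(343*pi**3).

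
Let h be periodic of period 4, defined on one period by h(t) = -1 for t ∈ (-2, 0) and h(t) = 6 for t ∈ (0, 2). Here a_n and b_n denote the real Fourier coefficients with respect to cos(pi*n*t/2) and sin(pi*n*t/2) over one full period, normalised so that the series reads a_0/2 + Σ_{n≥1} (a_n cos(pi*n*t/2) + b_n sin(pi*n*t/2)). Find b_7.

2/pi

b_7 = 1/2 ∫_{-2}^{2} h(t) sin(7*pi*t/2) dt.
Split the integral at the breakpoints.
Directly, an antiderivative of (-1) sin(7*pi*t/2) is 2*cos(7*pi*t/2)/(7*pi); evaluating from -2 to 0: ∫_{-2}^{0} (-1) sin(7*pi*t/2) dt = (2/(7*pi)) - (-2/(7*pi)) = 4/(7*pi).
Directly, an antiderivative of (6) sin(7*pi*t/2) is -12*cos(7*pi*t/2)/(7*pi); evaluating from 0 to 2: ∫_{0}^{2} (6) sin(7*pi*t/2) dt = (12/(7*pi)) - (-12/(7*pi)) = 24/(7*pi).
Summing the pieces and multiplying by (1/2) gives b_7 = 2/pi.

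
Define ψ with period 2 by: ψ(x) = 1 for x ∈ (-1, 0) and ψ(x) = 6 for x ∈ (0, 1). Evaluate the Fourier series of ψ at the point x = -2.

x = -2 differs from x = 0 by -1 full period(s), and the series is 2-periodic.
At x = 0 the one-sided limits are ψ(0^-) = 1 and ψ(0^+) = 6.
By Dirichlet's theorem the series converges to their average, [(1) + (6)]/2 = 7/2.

7/2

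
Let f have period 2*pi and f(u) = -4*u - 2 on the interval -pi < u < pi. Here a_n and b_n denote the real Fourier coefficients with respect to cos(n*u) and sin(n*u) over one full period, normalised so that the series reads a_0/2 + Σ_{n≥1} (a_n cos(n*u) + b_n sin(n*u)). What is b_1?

b_1 = 1/pi ∫_{-pi}^{pi} f(u) sin(u) du.
Integrating by parts (boundary term plus one more integral), an antiderivative of (-4*u - 2) sin(u) is 4*u*cos(u) - 4*sin(u) + 2*cos(u); evaluating from -pi to pi: ∫_{-pi}^{pi} (-4*u - 2) sin(u) du = (-4*pi - 2) - (-2 + 4*pi) = -8*pi.
Hence b_1 = (1/pi)·(-8*pi) = -8.

-8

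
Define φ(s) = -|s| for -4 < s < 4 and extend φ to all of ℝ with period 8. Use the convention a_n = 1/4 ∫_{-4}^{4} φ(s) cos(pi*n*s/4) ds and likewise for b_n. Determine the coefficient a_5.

a_5 = 1/4 ∫_{-4}^{4} φ(s) cos(5*pi*s/4) ds.
φ is even and cos(5*pi*s/4) is even, so the integrand is even and a_5 = 1/2 ∫_0^{4} φ(s) cos(5*pi*s/4) ds.
Integrating by parts (boundary term plus one more integral), an antiderivative of (-s) cos(5*pi*s/4) is -4*s*sin(5*pi*s/4)/(5*pi) - 16*cos(5*pi*s/4)/(25*pi**2); evaluating from 0 to 4: ∫_{0}^{4} (-s) cos(5*pi*s/4) ds = (16/(25*pi**2)) - (-16/(25*pi**2)) = 32/(25*pi**2).
Hence a_5 = (1/2)·(32/(25*pi**2)) = 16/(25*pi**2).

16/(25*pi**2)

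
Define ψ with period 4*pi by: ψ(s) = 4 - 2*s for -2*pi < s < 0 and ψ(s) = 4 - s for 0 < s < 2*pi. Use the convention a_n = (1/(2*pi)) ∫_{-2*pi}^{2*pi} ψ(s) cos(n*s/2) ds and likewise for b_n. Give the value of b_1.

-6

b_1 = (1/(2*pi)) ∫_{-2*pi}^{2*pi} ψ(s) sin(s/2) ds.
Split the integral at the breakpoints.
Integrating by parts (boundary term plus one more integral), an antiderivative of (4 - 2*s) sin(s/2) is 4*s*cos(s/2) - 8*sin(s/2) - 8*cos(s/2); evaluating from -2*pi to 0: ∫_{-2*pi}^{0} (4 - 2*s) sin(s/2) ds = (-8) - (8 + 8*pi) = -8*pi - 16.
Integrating by parts (boundary term plus one more integral), an antiderivative of (4 - s) sin(s/2) is 2*s*cos(s/2) - 4*sin(s/2) - 8*cos(s/2); evaluating from 0 to 2*pi: ∫_{0}^{2*pi} (4 - s) sin(s/2) ds = (8 - 4*pi) - (-8) = 16 - 4*pi.
Summing the pieces and multiplying by (1/(2*pi)) gives b_1 = -6.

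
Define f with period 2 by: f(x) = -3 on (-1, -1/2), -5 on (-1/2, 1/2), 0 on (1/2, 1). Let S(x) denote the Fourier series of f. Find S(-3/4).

f is continuous at x = -3/4 with value -3, so the series converges to -3 there.

-3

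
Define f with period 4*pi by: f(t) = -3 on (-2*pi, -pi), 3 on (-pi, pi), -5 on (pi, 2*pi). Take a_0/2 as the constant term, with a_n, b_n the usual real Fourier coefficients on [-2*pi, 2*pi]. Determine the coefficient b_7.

-2/(7*pi)

b_7 = (1/(2*pi)) ∫_{-2*pi}^{2*pi} f(t) sin(7*t/2) dt.
Split the integral at the breakpoints.
Directly, an antiderivative of (-3) sin(7*t/2) is 6*cos(7*t/2)/7; evaluating from -2*pi to -pi: ∫_{-2*pi}^{-pi} (-3) sin(7*t/2) dt = (0) - (-6/7) = 6/7.
Directly, an antiderivative of (3) sin(7*t/2) is -6*cos(7*t/2)/7; evaluating from -pi to pi: ∫_{-pi}^{pi} (3) sin(7*t/2) dt = (0) - (0) = 0.
Directly, an antiderivative of (-5) sin(7*t/2) is 10*cos(7*t/2)/7; evaluating from pi to 2*pi: ∫_{pi}^{2*pi} (-5) sin(7*t/2) dt = (-10/7) - (0) = -10/7.
Summing the pieces and multiplying by (1/(2*pi)) gives b_7 = -2/(7*pi).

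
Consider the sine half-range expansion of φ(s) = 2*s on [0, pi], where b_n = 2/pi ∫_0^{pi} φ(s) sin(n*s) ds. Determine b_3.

4/3

b_3 = 2/pi ∫_0^{pi} (2*s) sin(3*s) ds.
Integrating by parts (boundary term plus one more integral), an antiderivative of (2*s) sin(3*s) is -2*s*cos(3*s)/3 + 2*sin(3*s)/9; evaluating from 0 to pi: ∫_{0}^{pi} (2*s) sin(3*s) ds = (2*pi/3) - (0) = 2*pi/3.
Hence b_3 = (2/pi)·(2*pi/3) = 4/3.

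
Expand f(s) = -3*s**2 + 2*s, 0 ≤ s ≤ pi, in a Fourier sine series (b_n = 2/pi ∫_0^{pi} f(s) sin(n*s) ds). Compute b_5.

b_5 = 2/pi ∫_0^{pi} (-3*s**2 + 2*s) sin(5*s) ds.
Integrating by parts twice (tabular method), an antiderivative of (-3*s**2 + 2*s) sin(5*s) is 3*s**2*cos(5*s)/5 - 6*s*sin(5*s)/25 - 2*s*cos(5*s)/5 + 2*sin(5*s)/25 - 6*cos(5*s)/125; evaluating from 0 to pi: ∫_{0}^{pi} (-3*s**2 + 2*s) sin(5*s) ds = (-3*pi**2/5 + 6/125 + 2*pi/5) - (-6/125) = -3*pi**2/5 + 12/125 + 2*pi/5.
Hence b_5 = (2/pi)·(-3*pi**2/5 + 12/125 + 2*pi/5) = 2*(-75*pi**2 + 12 + 50*pi)/(125*pi).

2*(-75*pi**2 + 12 + 50*pi)/(125*pi)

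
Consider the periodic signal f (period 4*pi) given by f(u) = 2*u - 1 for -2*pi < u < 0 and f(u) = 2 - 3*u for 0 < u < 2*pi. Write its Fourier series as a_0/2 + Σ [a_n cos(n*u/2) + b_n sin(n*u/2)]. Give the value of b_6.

1/3

b_6 = (1/(2*pi)) ∫_{-2*pi}^{2*pi} f(u) sin(3*u) du.
Split the integral at the breakpoints.
Integrating by parts (boundary term plus one more integral), an antiderivative of (2*u - 1) sin(3*u) is -2*u*cos(3*u)/3 + 2*sin(3*u)/9 + cos(3*u)/3; evaluating from -2*pi to 0: ∫_{-2*pi}^{0} (2*u - 1) sin(3*u) du = (1/3) - (1/3 + 4*pi/3) = -4*pi/3.
Integrating by parts (boundary term plus one more integral), an antiderivative of (2 - 3*u) sin(3*u) is u*cos(3*u) - sin(3*u)/3 - 2*cos(3*u)/3; evaluating from 0 to 2*pi: ∫_{0}^{2*pi} (2 - 3*u) sin(3*u) du = (-2/3 + 2*pi) - (-2/3) = 2*pi.
Summing the pieces and multiplying by (1/(2*pi)) gives b_6 = 1/3.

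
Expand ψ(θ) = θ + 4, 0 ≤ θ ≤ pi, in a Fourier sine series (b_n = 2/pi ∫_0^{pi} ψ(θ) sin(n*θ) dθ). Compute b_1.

2 + 16/pi

b_1 = 2/pi ∫_0^{pi} (θ + 4) sin(θ) dθ.
Integrating by parts (boundary term plus one more integral), an antiderivative of (θ + 4) sin(θ) is -θ*cos(θ) + sin(θ) - 4*cos(θ); evaluating from 0 to pi: ∫_{0}^{pi} (θ + 4) sin(θ) dθ = (pi + 4) - (-4) = pi + 8.
Hence b_1 = (2/pi)·(pi + 8) = 2 + 16/pi.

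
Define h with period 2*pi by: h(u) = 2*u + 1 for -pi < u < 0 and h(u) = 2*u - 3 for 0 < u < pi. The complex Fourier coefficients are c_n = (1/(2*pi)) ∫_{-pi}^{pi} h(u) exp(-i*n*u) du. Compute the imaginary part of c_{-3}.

2*(-2 + pi)/(3*pi)

Since h is real-valued, Im(c_{-3}) = -(1/(2*pi)) ∫_{-pi}^{pi} h(u) sin(-3*u) du = b_{3}/2.
Split the integral at the breakpoints.
Integrating by parts (boundary term plus one more integral), an antiderivative of (2*u + 1) sin(-3*u) is 2*u*cos(3*u)/3 - 2*sin(3*u)/9 + cos(3*u)/3; evaluating from -pi to 0: ∫_{-pi}^{0} (2*u + 1) sin(-3*u) du = (1/3) - (-1/3 + 2*pi/3) = 2/3 - 2*pi/3.
Integrating by parts (boundary term plus one more integral), an antiderivative of (2*u - 3) sin(-3*u) is 2*u*cos(3*u)/3 - 2*sin(3*u)/9 - cos(3*u); evaluating from 0 to pi: ∫_{0}^{pi} (2*u - 3) sin(-3*u) du = (1 - 2*pi/3) - (-1) = 2 - 2*pi/3.
So ∫_{-pi}^{pi} h(u) sin(-3*u) du = 8/3 - 4*pi/3.
Hence Im(c_{-3}) = (-1/(2*pi))·(8/3 - 4*pi/3) = 2*(-2 + pi)/(3*pi).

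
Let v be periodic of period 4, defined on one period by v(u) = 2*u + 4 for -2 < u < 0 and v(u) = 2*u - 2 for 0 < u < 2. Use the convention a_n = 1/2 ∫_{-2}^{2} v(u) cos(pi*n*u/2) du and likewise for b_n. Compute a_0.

2

a_0 = 1/2 ∫_{-2}^{2} v(u) du = 1/2 · (4) = 2.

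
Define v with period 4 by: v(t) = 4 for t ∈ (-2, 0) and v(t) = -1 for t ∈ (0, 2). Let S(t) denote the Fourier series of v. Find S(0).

3/2

At t = 0 the one-sided limits are v(0^-) = 4 and v(0^+) = -1.
By Dirichlet's theorem the series converges to their average, [(4) + (-1)]/2 = 3/2.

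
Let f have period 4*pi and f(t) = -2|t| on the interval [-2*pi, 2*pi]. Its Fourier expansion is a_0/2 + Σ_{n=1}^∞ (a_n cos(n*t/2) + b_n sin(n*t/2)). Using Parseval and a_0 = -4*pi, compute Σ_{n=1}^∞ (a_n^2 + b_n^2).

8*pi**2/3

Parseval: a_0^2/2 + Σ_{n≥1} (a_n^2+b_n^2) = (1/(2*pi)) ∫_{-2*pi}^{2*pi} f(t)^2 dt = 32*pi**2/3.
Subtract a_0^2/2 = 8*pi**2: Σ (a_n^2+b_n^2) = 8*pi**2/3.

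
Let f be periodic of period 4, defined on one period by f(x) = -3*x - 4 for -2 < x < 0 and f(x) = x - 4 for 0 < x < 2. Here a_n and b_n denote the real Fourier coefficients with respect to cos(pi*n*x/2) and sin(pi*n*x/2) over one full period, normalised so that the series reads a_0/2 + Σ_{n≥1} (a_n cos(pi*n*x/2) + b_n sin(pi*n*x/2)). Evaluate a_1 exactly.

-16/pi**2

a_1 = 1/2 ∫_{-2}^{2} f(x) cos(pi*x/2) dx.
Split the integral at the breakpoints.
Integrating by parts (boundary term plus one more integral), an antiderivative of (-3*x - 4) cos(pi*x/2) is -6*x*sin(pi*x/2)/pi - 8*sin(pi*x/2)/pi - 12*cos(pi*x/2)/pi**2; evaluating from -2 to 0: ∫_{-2}^{0} (-3*x - 4) cos(pi*x/2) dx = (-12/pi**2) - (12/pi**2) = -24/pi**2.
Integrating by parts (boundary term plus one more integral), an antiderivative of (x - 4) cos(pi*x/2) is 2*x*sin(pi*x/2)/pi - 8*sin(pi*x/2)/pi + 4*cos(pi*x/2)/pi**2; evaluating from 0 to 2: ∫_{0}^{2} (x - 4) cos(pi*x/2) dx = (-4/pi**2) - (4/pi**2) = -8/pi**2.
Summing the pieces and multiplying by (1/2) gives a_1 = -16/pi**2.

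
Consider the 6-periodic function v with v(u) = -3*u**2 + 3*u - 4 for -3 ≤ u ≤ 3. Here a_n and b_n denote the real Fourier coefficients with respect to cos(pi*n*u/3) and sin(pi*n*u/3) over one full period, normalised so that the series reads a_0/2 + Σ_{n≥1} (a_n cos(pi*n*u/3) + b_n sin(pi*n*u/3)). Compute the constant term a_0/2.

a_0 = 1/3 ∫_{-3}^{3} v(u) du = 1/3 · (-78) = -26.
So the constant term a_0/2 = -13.

-13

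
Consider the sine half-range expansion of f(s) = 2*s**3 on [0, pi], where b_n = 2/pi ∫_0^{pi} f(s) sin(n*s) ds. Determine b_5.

-24/125 + 4*pi**2/5

b_5 = 2/pi ∫_0^{pi} (2*s**3) sin(5*s) ds.
Integrating by parts three times (tabular method), an antiderivative of (2*s**3) sin(5*s) is -2*s**3*cos(5*s)/5 + 6*s**2*sin(5*s)/25 + 12*s*cos(5*s)/125 - 12*sin(5*s)/625; evaluating from 0 to pi: ∫_{0}^{pi} (2*s**3) sin(5*s) ds = (2*pi*(-6 + 25*pi**2)/125) - (0) = 2*pi*(-6 + 25*pi**2)/125.
Hence b_5 = (2/pi)·(2*pi*(-6 + 25*pi**2)/125) = -24/125 + 4*pi**2/5.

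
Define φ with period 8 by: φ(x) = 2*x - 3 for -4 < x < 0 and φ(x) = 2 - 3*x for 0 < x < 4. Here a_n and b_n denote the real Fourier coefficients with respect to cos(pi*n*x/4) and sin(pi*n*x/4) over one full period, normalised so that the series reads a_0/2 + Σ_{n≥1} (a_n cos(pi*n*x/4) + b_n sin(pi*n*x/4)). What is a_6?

0

a_6 = 1/4 ∫_{-4}^{4} φ(x) cos(3*pi*x/2) dx.
Split the integral at the breakpoints.
Integrating by parts (boundary term plus one more integral), an antiderivative of (2*x - 3) cos(3*pi*x/2) is 4*x*sin(3*pi*x/2)/(3*pi) - 2*sin(3*pi*x/2)/pi + 8*cos(3*pi*x/2)/(9*pi**2); evaluating from -4 to 0: ∫_{-4}^{0} (2*x - 3) cos(3*pi*x/2) dx = (8/(9*pi**2)) - (8/(9*pi**2)) = 0.
Integrating by parts (boundary term plus one more integral), an antiderivative of (2 - 3*x) cos(3*pi*x/2) is -2*x*sin(3*pi*x/2)/pi + 4*sin(3*pi*x/2)/(3*pi) - 4*cos(3*pi*x/2)/(3*pi**2); evaluating from 0 to 4: ∫_{0}^{4} (2 - 3*x) cos(3*pi*x/2) dx = (-4/(3*pi**2)) - (-4/(3*pi**2)) = 0.
Summing the pieces and multiplying by (1/4) gives a_6 = 0.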